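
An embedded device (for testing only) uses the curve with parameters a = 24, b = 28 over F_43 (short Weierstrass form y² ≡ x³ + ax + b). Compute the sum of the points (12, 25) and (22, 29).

(12, 25) + (22, 29). λ = (29 - 25)/(22 - 12) ≡ 4/10 mod 43. 10⁻¹ ≡ 13 (mod 43) since 10·13 = 130 ≡ 1, so λ ≡ 9.
  x = λ² - 12 - 22 = 81 - 34 ≡ 4; y = λ·(12 - 4) - 25 ≡ 4. → (4, 4)

(4, 4)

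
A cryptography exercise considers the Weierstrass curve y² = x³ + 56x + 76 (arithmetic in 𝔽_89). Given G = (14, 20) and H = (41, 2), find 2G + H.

First 2G:
Repeated addition: build up to 2G.
2G: tangent at (14, 20): λ = (3·14² + 56)/(2·20) ≡ 21/40. 40⁻¹ ≡ 69 (mod 89), so λ ≡ 21·69 ≡ 25.
  x = λ² - 14 - 14 = 625 - 28 ≡ 63; y = λ·(14 - 63) - 20 ≡ 1. → (63, 1)
2G = (63, 1).
Finally 2G + H:
(63, 1) + (41, 2). λ = (2 - 1)/(41 - 63) ≡ 1/67 mod 89. 67⁻¹ ≡ 4 (mod 89), so λ ≡ 4.
  x = λ² - 63 - 41 = 16 - 104 ≡ 1; y = λ·(63 - 1) - 1 ≡ 69. → (1, 69)

(1, 69)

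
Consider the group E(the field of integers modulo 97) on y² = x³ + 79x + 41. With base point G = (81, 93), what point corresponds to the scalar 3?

Repeated addition: build up to 3G.
2G: tangent at (81, 93): λ = (3·81² + 79)/(2·93) ≡ 71/89. 89⁻¹ ≡ 12 (mod 97) since 89·12 = 1068 ≡ 1, so λ ≡ 71·12 ≡ 76.
  x = λ² - 81 - 81 = 5776 - 162 ≡ 85; y = λ·(81 - 85) - 93 ≡ 88. → (85, 88)
3G: (85, 88) + (81, 93). λ = (93 - 88)/(81 - 85) ≡ 5/93 mod 97. 93⁻¹ ≡ 24 (mod 97), so λ ≡ 23.
  x = λ² - 85 - 81 = 529 - 166 ≡ 72; y = λ·(85 - 72) - 88 ≡ 17. → (72, 17)

(72, 17)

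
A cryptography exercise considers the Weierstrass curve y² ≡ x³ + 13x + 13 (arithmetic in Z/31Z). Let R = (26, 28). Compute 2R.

(15, 7)

tangent at (26, 28): λ = (3·26² + 13)/(2·28) ≡ 26/25. 25⁻¹ ≡ 5 (mod 31), so λ ≡ 26·5 ≡ 6.
  x = λ² - 26 - 26 = 36 - 52 ≡ 15; y = λ·(26 - 15) - 28 ≡ 7. → (15, 7)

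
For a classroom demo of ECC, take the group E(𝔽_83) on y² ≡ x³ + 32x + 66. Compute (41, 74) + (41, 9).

O

The two points share x = 41 and their y-coordinates satisfy 74 + 9 ≡ 0 (mod 83), so they are inverses. Their sum is O.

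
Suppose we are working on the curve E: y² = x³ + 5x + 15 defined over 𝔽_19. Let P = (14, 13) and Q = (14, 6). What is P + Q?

The two points share x = 14 and their y-coordinates satisfy 13 + 6 ≡ 0 (mod 19), so they are inverses. Their sum is O.

O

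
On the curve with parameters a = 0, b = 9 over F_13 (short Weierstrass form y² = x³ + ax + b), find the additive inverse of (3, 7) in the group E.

-(3, 7) = (3, -7 mod 13) = (3, 6).

(3, 6)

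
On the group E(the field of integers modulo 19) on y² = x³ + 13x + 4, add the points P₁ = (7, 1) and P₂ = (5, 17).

(7, 1) + (5, 17). λ = (17 - 1)/(5 - 7) ≡ 16/17 mod 19. 17⁻¹ ≡ 9 (mod 19), so λ ≡ 11.
  x = λ² - 7 - 5 = 121 - 12 ≡ 14; y = λ·(7 - 14) - 1 ≡ 17. → (14, 17)

(14, 17)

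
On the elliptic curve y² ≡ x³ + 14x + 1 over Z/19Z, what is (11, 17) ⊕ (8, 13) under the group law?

(11, 17) + (8, 13). λ = (13 - 17)/(8 - 11) ≡ 15/16 mod 19. 16⁻¹ ≡ 6 (mod 19), so λ ≡ 14.
  x = λ² - 11 - 8 = 196 - 19 ≡ 6; y = λ·(11 - 6) - 17 ≡ 15. → (6, 15)

(6, 15)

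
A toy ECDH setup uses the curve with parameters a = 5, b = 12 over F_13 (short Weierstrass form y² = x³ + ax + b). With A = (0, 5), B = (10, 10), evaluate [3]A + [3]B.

(2, 2)

First 3A:
Repeated addition: build up to 3A.
2A: tangent at (0, 5): λ = (3·0² + 5)/(2·5) ≡ 5/10. 10⁻¹ ≡ 4 (mod 13), so λ ≡ 5·4 ≡ 7.
  x = λ² - 0 - 0 = 49 - 0 ≡ 10; y = λ·(0 - 10) - 5 ≡ 3. → (10, 3)
3A: (10, 3) + (0, 5). λ = (5 - 3)/(0 - 10) ≡ 2/3 mod 13. 3⁻¹ ≡ 9 (mod 13), so λ ≡ 5.
  x = λ² - 10 - 0 = 25 - 10 ≡ 2; y = λ·(10 - 2) - 3 ≡ 11. → (2, 11)
3A = (2, 11).
Next 3B:
Repeated addition: build up to 3B.
2B: tangent at (10, 10): λ = (3·10² + 5)/(2·10) ≡ 6/7. 7⁻¹ ≡ 2 (mod 13), so λ ≡ 6·2 ≡ 12.
  x = λ² - 10 - 10 = 144 - 20 ≡ 7; y = λ·(10 - 7) - 10 ≡ 0. → (7, 0)
3B: (7, 0) + (10, 10). λ = (10 - 0)/(10 - 7) ≡ 10/3 mod 13. 3⁻¹ ≡ 9 (mod 13) since 3·9 = 27 ≡ 1, so λ ≡ 12.
  x = λ² - 7 - 10 = 144 - 17 ≡ 10; y = λ·(7 - 10) - 0 ≡ 3. → (10, 3)
3B = (10, 3).
Finally 3A + 3B:
(2, 11) + (10, 3). λ = (3 - 11)/(10 - 2) ≡ 5/8 mod 13. 8⁻¹ ≡ 5 (mod 13), so λ ≡ 12.
  x = λ² - 2 - 10 = 144 - 12 ≡ 2; y = λ·(2 - 2) - 11 ≡ 2. → (2, 2)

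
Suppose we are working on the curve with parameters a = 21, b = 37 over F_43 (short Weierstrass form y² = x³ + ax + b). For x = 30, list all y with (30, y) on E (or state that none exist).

x³ + 21x + 37 = 27667 ≡ 18 (mod 43).
18 is a non-residue mod 43; no y exists.

none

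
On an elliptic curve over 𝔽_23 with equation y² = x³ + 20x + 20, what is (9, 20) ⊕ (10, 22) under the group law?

(9, 20) + (10, 22). λ = (22 - 20)/(10 - 9) ≡ 2/1 mod 23. 1⁻¹ ≡ 1 (mod 23), so λ ≡ 2.
  x = λ² - 9 - 10 = 4 - 19 ≡ 8; y = λ·(9 - 8) - 20 ≡ 5. → (8, 5)

(8, 5)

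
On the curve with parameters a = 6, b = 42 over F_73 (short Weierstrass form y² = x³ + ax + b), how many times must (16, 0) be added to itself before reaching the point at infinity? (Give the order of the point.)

2

2P: (16, 0) + (16, 0): same x and y₁ ≡ -y₂, so the sum is the point at infinity.
2P = the point at infinity, so the order is 2.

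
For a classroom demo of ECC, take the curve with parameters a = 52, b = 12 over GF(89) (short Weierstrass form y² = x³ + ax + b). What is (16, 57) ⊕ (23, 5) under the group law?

(16, 57) + (23, 5). λ = (5 - 57)/(23 - 16) ≡ 37/7 mod 89. 7⁻¹ ≡ 51 (mod 89), so λ ≡ 18.
  x = λ² - 16 - 23 = 324 - 39 ≡ 18; y = λ·(16 - 18) - 57 ≡ 85. → (18, 85)

(18, 85)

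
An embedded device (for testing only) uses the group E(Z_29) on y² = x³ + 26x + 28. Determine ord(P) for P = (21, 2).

2P: tangent at (21, 2): λ = (3·21² + 26)/(2·2) ≡ 15/4. 4⁻¹ ≡ 22 (mod 29), so λ ≡ 15·22 ≡ 11.
  x = λ² - 21 - 21 = 121 - 42 ≡ 21; y = λ·(21 - 21) - 2 ≡ 27. → (21, 27)
3P: (21, 27) + (21, 2): same x and y₁ ≡ -y₂, so the sum is 𝒪.
3P = 𝒪, so the order is 3.

3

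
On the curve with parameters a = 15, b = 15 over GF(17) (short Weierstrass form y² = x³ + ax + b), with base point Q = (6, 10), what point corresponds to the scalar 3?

(10, 14)

Repeated addition: build up to 3Q.
2Q: tangent at (6, 10): λ = (3·6² + 15)/(2·10) ≡ 4/3. 3⁻¹ ≡ 6 (mod 17), so λ ≡ 4·6 ≡ 7.
  x = λ² - 6 - 6 = 49 - 12 ≡ 3; y = λ·(6 - 3) - 10 ≡ 11. → (3, 11)
3Q: (3, 11) + (6, 10). λ = (10 - 11)/(6 - 3) ≡ 16/3 mod 17. 3⁻¹ ≡ 6 (mod 17), so λ ≡ 11.
  x = λ² - 3 - 6 = 121 - 9 ≡ 10; y = λ·(3 - 10) - 11 ≡ 14. → (10, 14)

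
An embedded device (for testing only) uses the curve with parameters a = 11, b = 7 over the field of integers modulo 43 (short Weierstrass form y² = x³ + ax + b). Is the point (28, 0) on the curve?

no

y² = 0² ≡ 0; x³ + 11x + 7 = 22267 ≡ 36 (mod 43). 0 ≠ 36.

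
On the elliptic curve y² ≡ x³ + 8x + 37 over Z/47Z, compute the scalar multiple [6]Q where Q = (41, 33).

Double-and-add on 6 = (110)₂. Start with Q = (41, 33) for the leading 1-bit.
double: tangent at (41, 33): λ = (3·41² + 8)/(2·33) ≡ 22/19. 19⁻¹ ≡ 5 (mod 47) since 19·5 = 95 ≡ 1, so λ ≡ 22·5 ≡ 16.
  x = λ² - 41 - 41 = 256 - 82 ≡ 33; y = λ·(41 - 33) - 33 ≡ 1. → (33, 1)
add Q: (33, 1) + (41, 33). λ = (33 - 1)/(41 - 33) ≡ 32/8 mod 47. 8⁻¹ ≡ 6 (mod 47), so λ ≡ 4.
  x = λ² - 33 - 41 = 16 - 74 ≡ 36; y = λ·(33 - 36) - 1 ≡ 34. → (36, 34)
double: tangent at (36, 34): λ = (3·36² + 8)/(2·34) ≡ 42/21. 21⁻¹ ≡ 9 (mod 47), so λ ≡ 42·9 ≡ 2.
  x = λ² - 36 - 36 = 4 - 72 ≡ 26; y = λ·(36 - 26) - 34 ≡ 33. → (26, 33)

(26, 33)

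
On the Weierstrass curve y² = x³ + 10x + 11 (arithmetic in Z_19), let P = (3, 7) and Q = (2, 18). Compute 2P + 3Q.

(2, 1)

First 2P:
Repeated addition: build up to 2P.
2P: tangent at (3, 7): λ = (3·3² + 10)/(2·7) ≡ 18/14. 14⁻¹ ≡ 15 (mod 19) since 14·15 = 210 ≡ 1, so λ ≡ 18·15 ≡ 4.
  x = λ² - 3 - 3 = 16 - 6 ≡ 10; y = λ·(3 - 10) - 7 ≡ 3. → (10, 3)
2P = (10, 3).
Next 3Q:
Repeated addition: build up to 3Q.
2Q: tangent at (2, 18): λ = (3·2² + 10)/(2·18) ≡ 3/17. 17⁻¹ ≡ 9 (mod 19) since 17·9 = 153 ≡ 1, so λ ≡ 3·9 ≡ 8.
  x = λ² - 2 - 2 = 64 - 4 ≡ 3; y = λ·(2 - 3) - 18 ≡ 12. → (3, 12)
3Q: (3, 12) + (2, 18). λ = (18 - 12)/(2 - 3) ≡ 6/18 mod 19. 18⁻¹ ≡ 18 (mod 19), so λ ≡ 13.
  x = λ² - 3 - 2 = 169 - 5 ≡ 12; y = λ·(3 - 12) - 12 ≡ 4. → (12, 4)
3Q = (12, 4).
Finally 2P + 3Q:
(10, 3) + (12, 4). λ = (4 - 3)/(12 - 10) ≡ 1/2 mod 19. 2⁻¹ ≡ 10 (mod 19) since 2·10 = 20 ≡ 1, so λ ≡ 10.
  x = λ² - 10 - 12 = 100 - 22 ≡ 2; y = λ·(10 - 2) - 3 ≡ 1. → (2, 1)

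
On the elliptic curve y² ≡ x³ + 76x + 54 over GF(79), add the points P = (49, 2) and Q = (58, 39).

(49, 2) + (58, 39). λ = (39 - 2)/(58 - 49) ≡ 37/9 mod 79. 9⁻¹ ≡ 44 (mod 79), so λ ≡ 48.
  x = λ² - 49 - 58 = 2304 - 107 ≡ 64; y = λ·(49 - 64) - 2 ≡ 68. → (64, 68)

(64, 68)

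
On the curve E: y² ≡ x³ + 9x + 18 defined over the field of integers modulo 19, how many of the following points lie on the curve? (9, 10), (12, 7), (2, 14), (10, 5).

3

(9, 10): 10² ≡ 5, rhs ≡ 11 → off.
(12, 7): 7² ≡ 11, rhs ≡ 11 → on.
(2, 14): 14² ≡ 6, rhs ≡ 6 → on.
(10, 5): 5² ≡ 6, rhs ≡ 6 → on.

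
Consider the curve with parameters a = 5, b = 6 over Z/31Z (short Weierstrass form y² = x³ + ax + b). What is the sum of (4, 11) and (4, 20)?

The two points share x = 4 and their y-coordinates satisfy 11 + 20 ≡ 0 (mod 31), so they are inverses. Their sum is O.

O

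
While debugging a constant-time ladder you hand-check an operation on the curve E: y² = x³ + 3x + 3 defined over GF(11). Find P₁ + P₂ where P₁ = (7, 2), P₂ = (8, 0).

(7, 2) + (8, 0). λ = (0 - 2)/(8 - 7) ≡ 9/1 mod 11. 1⁻¹ ≡ 1 (mod 11) since 1·1 = 1 ≡ 1, so λ ≡ 9.
  x = λ² - 7 - 8 = 81 - 15 ≡ 0; y = λ·(7 - 0) - 2 ≡ 6. → (0, 6)

(0, 6)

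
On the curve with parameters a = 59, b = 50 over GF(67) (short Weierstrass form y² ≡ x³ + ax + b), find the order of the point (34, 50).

2P: tangent at (34, 50): λ = (3·34² + 59)/(2·50) ≡ 43/33. 33⁻¹ ≡ 65 (mod 67) since 33·65 = 2145 ≡ 1, so λ ≡ 43·65 ≡ 48.
  x = λ² - 34 - 34 = 2304 - 68 ≡ 25; y = λ·(34 - 25) - 50 ≡ 47. → (25, 47)
3P: (25, 47) + (34, 50). λ = (50 - 47)/(34 - 25) ≡ 3/9 mod 67. 9⁻¹ ≡ 15 (mod 67), so λ ≡ 45.
  x = λ² - 25 - 34 = 2025 - 59 ≡ 23; y = λ·(25 - 23) - 47 ≡ 43. → (23, 43)
4P: (23, 43) + (34, 50). λ = (50 - 43)/(34 - 23) ≡ 7/11 mod 67. 11⁻¹ ≡ 61 (mod 67) since 11·61 = 671 ≡ 1, so λ ≡ 25.
  x = λ² - 23 - 34 = 625 - 57 ≡ 32; y = λ·(23 - 32) - 43 ≡ 0. → (32, 0)
5P: (32, 0) + (34, 50). λ = (50 - 0)/(34 - 32) ≡ 50/2 mod 67. 2⁻¹ ≡ 34 (mod 67) since 2·34 = 68 ≡ 1, so λ ≡ 25.
  x = λ² - 32 - 34 = 625 - 66 ≡ 23; y = λ·(32 - 23) - 0 ≡ 24. → (23, 24)
6P: (23, 24) + (34, 50). λ = (50 - 24)/(34 - 23) ≡ 26/11 mod 67. 11⁻¹ ≡ 61 (mod 67), so λ ≡ 45.
  x = λ² - 23 - 34 = 2025 - 57 ≡ 25; y = λ·(23 - 25) - 24 ≡ 20. → (25, 20)
7P: (25, 20) + (34, 50). λ = (50 - 20)/(34 - 25) ≡ 30/9 mod 67. 9⁻¹ ≡ 15 (mod 67), so λ ≡ 48.
  x = λ² - 25 - 34 = 2304 - 59 ≡ 34; y = λ·(25 - 34) - 20 ≡ 17. → (34, 17)
8P: (34, 17) + (34, 50): same x and y₁ ≡ -y₂, so the sum is O.
8P = O, so the order is 8.

8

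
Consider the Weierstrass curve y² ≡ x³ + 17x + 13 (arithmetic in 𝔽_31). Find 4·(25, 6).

(29, 23)

Write P = (25, 6).
Repeated addition: build up to 4P.
2P: tangent at (25, 6): λ = (3·25² + 17)/(2·6) ≡ 1/12. 12⁻¹ ≡ 13 (mod 31), so λ ≡ 1·13 ≡ 13.
  x = λ² - 25 - 25 = 169 - 50 ≡ 26; y = λ·(25 - 26) - 6 ≡ 12. → (26, 12)
3P: (26, 12) + (25, 6). λ = (6 - 12)/(25 - 26) ≡ 25/30 mod 31. 30⁻¹ ≡ 30 (mod 31) since 30·30 = 900 ≡ 1, so λ ≡ 6.
  x = λ² - 26 - 25 = 36 - 51 ≡ 16; y = λ·(26 - 16) - 12 ≡ 17. → (16, 17)
4P: (16, 17) + (25, 6). λ = (6 - 17)/(25 - 16) ≡ 20/9 mod 31. 9⁻¹ ≡ 7 (mod 31), so λ ≡ 16.
  x = λ² - 16 - 25 = 256 - 41 ≡ 29; y = λ·(16 - 29) - 17 ≡ 23. → (29, 23)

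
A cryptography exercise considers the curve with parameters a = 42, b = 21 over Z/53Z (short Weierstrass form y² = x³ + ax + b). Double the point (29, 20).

tangent at (29, 20): λ = (3·29² + 42)/(2·20) ≡ 21/40. 40⁻¹ ≡ 4 (mod 53) since 40·4 = 160 ≡ 1, so λ ≡ 21·4 ≡ 31.
  x = λ² - 29 - 29 = 961 - 58 ≡ 2; y = λ·(29 - 2) - 20 ≡ 22. → (2, 22)

(2, 22)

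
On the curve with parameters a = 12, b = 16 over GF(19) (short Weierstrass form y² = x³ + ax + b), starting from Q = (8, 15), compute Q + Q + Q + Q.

(11, 4)

Double-and-add on 4 = (100)₂. Start with Q = (8, 15) for the leading 1-bit.
double: tangent at (8, 15): λ = (3·8² + 12)/(2·15) ≡ 14/11. 11⁻¹ ≡ 7 (mod 19) since 11·7 = 77 ≡ 1, so λ ≡ 14·7 ≡ 3.
  x = λ² - 8 - 8 = 9 - 16 ≡ 12; y = λ·(8 - 12) - 15 ≡ 11. → (12, 11)
double: tangent at (12, 11): λ = (3·12² + 12)/(2·11) ≡ 7/3. 3⁻¹ ≡ 13 (mod 19), so λ ≡ 7·13 ≡ 15.
  x = λ² - 12 - 12 = 225 - 24 ≡ 11; y = λ·(12 - 11) - 11 ≡ 4. → (11, 4)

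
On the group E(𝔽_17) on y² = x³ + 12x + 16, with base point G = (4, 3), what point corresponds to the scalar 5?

(0, 13)

Repeated addition: build up to 5G.
2G: tangent at (4, 3): λ = (3·4² + 12)/(2·3) ≡ 9/6. 6⁻¹ ≡ 3 (mod 17), so λ ≡ 9·3 ≡ 10.
  x = λ² - 4 - 4 = 100 - 8 ≡ 7; y = λ·(4 - 7) - 3 ≡ 1. → (7, 1)
3G: (7, 1) + (4, 3). λ = (3 - 1)/(4 - 7) ≡ 2/14 mod 17. 14⁻¹ ≡ 11 (mod 17), so λ ≡ 5.
  x = λ² - 7 - 4 = 25 - 11 ≡ 14; y = λ·(7 - 14) - 1 ≡ 15. → (14, 15)
4G: (14, 15) + (4, 3). λ = (3 - 15)/(4 - 14) ≡ 5/7 mod 17. 7⁻¹ ≡ 5 (mod 17) since 7·5 = 35 ≡ 1, so λ ≡ 8.
  x = λ² - 14 - 4 = 64 - 18 ≡ 12; y = λ·(14 - 12) - 15 ≡ 1. → (12, 1)
5G: (12, 1) + (4, 3). λ = (3 - 1)/(4 - 12) ≡ 2/9 mod 17. 9⁻¹ ≡ 2 (mod 17) since 9·2 = 18 ≡ 1, so λ ≡ 4.
  x = λ² - 12 - 4 = 16 - 16 ≡ 0; y = λ·(12 - 0) - 1 ≡ 13. → (0, 13)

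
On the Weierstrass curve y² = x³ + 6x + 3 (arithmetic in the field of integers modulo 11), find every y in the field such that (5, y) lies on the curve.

2, 9

x³ + 6x + 3 = 158 ≡ 4 (mod 11).
Square roots of 4 mod 11: 2 and 9 (since 2² = 4 ≡ 4).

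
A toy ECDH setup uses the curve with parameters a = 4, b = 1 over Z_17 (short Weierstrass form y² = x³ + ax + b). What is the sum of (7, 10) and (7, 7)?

O

The two points share x = 7 and their y-coordinates satisfy 10 + 7 ≡ 0 (mod 17), so they are inverses. Their sum is ∞.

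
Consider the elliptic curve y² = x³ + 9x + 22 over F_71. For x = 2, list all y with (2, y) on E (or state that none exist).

30, 41

x³ + 9x + 22 = 48 ≡ 48 (mod 71).
Square roots of 48 mod 71: 30 and 41 (since 30² = 900 ≡ 48).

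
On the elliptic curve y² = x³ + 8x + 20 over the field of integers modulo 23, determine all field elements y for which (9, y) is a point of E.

x³ + 8x + 20 = 821 ≡ 16 (mod 23).
Square roots of 16 mod 23: 4 and 19 (since 4² = 16 ≡ 16).

4, 19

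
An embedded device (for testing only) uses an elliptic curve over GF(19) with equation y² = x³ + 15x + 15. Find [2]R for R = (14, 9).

tangent at (14, 9): λ = (3·14² + 15)/(2·9) ≡ 14/18. 18⁻¹ ≡ 18 (mod 19), so λ ≡ 14·18 ≡ 5.
  x = λ² - 14 - 14 = 25 - 28 ≡ 16; y = λ·(14 - 16) - 9 ≡ 0. → (16, 0)

(16, 0)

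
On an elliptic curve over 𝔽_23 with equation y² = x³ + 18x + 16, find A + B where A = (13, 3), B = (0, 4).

(13, 20)

(13, 3) + (0, 4). λ = (4 - 3)/(0 - 13) ≡ 1/10 mod 23. 10⁻¹ ≡ 7 (mod 23) since 10·7 = 70 ≡ 1, so λ ≡ 7.
  x = λ² - 13 - 0 = 49 - 13 ≡ 13; y = λ·(13 - 13) - 3 ≡ 20. → (13, 20)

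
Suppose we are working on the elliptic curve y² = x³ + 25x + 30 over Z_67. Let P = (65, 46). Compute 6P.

(36, 63)

Repeated addition: build up to 6P.
2P: tangent at (65, 46): λ = (3·65² + 25)/(2·46) ≡ 37/25. 25⁻¹ ≡ 59 (mod 67), so λ ≡ 37·59 ≡ 39.
  x = λ² - 65 - 65 = 1521 - 130 ≡ 51; y = λ·(65 - 51) - 46 ≡ 31. → (51, 31)
3P: (51, 31) + (65, 46). λ = (46 - 31)/(65 - 51) ≡ 15/14 mod 67. 14⁻¹ ≡ 24 (mod 67), so λ ≡ 25.
  x = λ² - 51 - 65 = 625 - 116 ≡ 40; y = λ·(51 - 40) - 31 ≡ 43. → (40, 43)
4P: (40, 43) + (65, 46). λ = (46 - 43)/(65 - 40) ≡ 3/25 mod 67. 25⁻¹ ≡ 59 (mod 67) since 25·59 = 1475 ≡ 1, so λ ≡ 43.
  x = λ² - 40 - 65 = 1849 - 105 ≡ 2; y = λ·(40 - 2) - 43 ≡ 50. → (2, 50)
5P: (2, 50) + (65, 46). λ = (46 - 50)/(65 - 2) ≡ 63/63 mod 67. 63⁻¹ ≡ 50 (mod 67) since 63·50 = 3150 ≡ 1, so λ ≡ 1.
  x = λ² - 2 - 65 = 1 - 67 ≡ 1; y = λ·(2 - 1) - 50 ≡ 18. → (1, 18)
6P: (1, 18) + (65, 46). λ = (46 - 18)/(65 - 1) ≡ 28/64 mod 67. 64⁻¹ ≡ 22 (mod 67), so λ ≡ 13.
  x = λ² - 1 - 65 = 169 - 66 ≡ 36; y = λ·(1 - 36) - 18 ≡ 63. → (36, 63)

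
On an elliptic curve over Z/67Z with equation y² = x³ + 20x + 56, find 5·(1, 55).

(18, 33)

Write Q = (1, 55).
Double-and-add on 5 = (101)₂. Start with Q = (1, 55) for the leading 1-bit.
double: tangent at (1, 55): λ = (3·1² + 20)/(2·55) ≡ 23/43. 43⁻¹ ≡ 53 (mod 67) since 43·53 = 2279 ≡ 1, so λ ≡ 23·53 ≡ 13.
  x = λ² - 1 - 1 = 169 - 2 ≡ 33; y = λ·(1 - 33) - 55 ≡ 65. → (33, 65)
double: tangent at (33, 65): λ = (3·33² + 20)/(2·65) ≡ 4/63. 63⁻¹ ≡ 50 (mod 67) since 63·50 = 3150 ≡ 1, so λ ≡ 4·50 ≡ 66.
  x = λ² - 33 - 33 = 4356 - 66 ≡ 2; y = λ·(33 - 2) - 65 ≡ 38. → (2, 38)
add Q: (2, 38) + (1, 55). λ = (55 - 38)/(1 - 2) ≡ 17/66 mod 67. 66⁻¹ ≡ 66 (mod 67), so λ ≡ 50.
  x = λ² - 2 - 1 = 2500 - 3 ≡ 18; y = λ·(2 - 18) - 38 ≡ 33. → (18, 33)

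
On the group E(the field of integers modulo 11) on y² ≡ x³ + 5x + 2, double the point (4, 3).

(8, 2)

tangent at (4, 3): λ = (3·4² + 5)/(2·3) ≡ 9/6. 6⁻¹ ≡ 2 (mod 11) since 6·2 = 12 ≡ 1, so λ ≡ 9·2 ≡ 7.
  x = λ² - 4 - 4 = 49 - 8 ≡ 8; y = λ·(4 - 8) - 3 ≡ 2. → (8, 2)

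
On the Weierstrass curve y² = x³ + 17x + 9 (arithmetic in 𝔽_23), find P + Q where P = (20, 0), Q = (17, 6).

(13, 9)

(20, 0) + (17, 6). λ = (6 - 0)/(17 - 20) ≡ 6/20 mod 23. 20⁻¹ ≡ 15 (mod 23) since 20·15 = 300 ≡ 1, so λ ≡ 21.
  x = λ² - 20 - 17 = 441 - 37 ≡ 13; y = λ·(20 - 13) - 0 ≡ 9. → (13, 9)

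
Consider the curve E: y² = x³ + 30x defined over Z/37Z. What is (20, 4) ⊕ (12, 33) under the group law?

(20, 4) + (12, 33). λ = (33 - 4)/(12 - 20) ≡ 29/29 mod 37. 29⁻¹ ≡ 23 (mod 37), so λ ≡ 1.
  x = λ² - 20 - 12 = 1 - 32 ≡ 6; y = λ·(20 - 6) - 4 ≡ 10. → (6, 10)

(6, 10)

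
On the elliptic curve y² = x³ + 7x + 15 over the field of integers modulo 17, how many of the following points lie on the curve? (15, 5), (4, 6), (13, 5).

1

(15, 5): 5² ≡ 8, rhs ≡ 10 → off.
(4, 6): 6² ≡ 2, rhs ≡ 5 → off.
(13, 5): 5² ≡ 8, rhs ≡ 8 → on.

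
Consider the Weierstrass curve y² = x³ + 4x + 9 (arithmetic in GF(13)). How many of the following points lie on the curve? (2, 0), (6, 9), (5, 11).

(2, 0): 0² ≡ 0, rhs ≡ 12 → off.
(6, 9): 9² ≡ 3, rhs ≡ 2 → off.
(5, 11): 11² ≡ 4, rhs ≡ 11 → off.

0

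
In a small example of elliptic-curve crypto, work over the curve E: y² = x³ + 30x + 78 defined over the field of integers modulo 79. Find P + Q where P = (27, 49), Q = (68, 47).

(27, 49) + (68, 47). λ = (47 - 49)/(68 - 27) ≡ 77/41 mod 79. 41⁻¹ ≡ 27 (mod 79), so λ ≡ 25.
  x = λ² - 27 - 68 = 625 - 95 ≡ 56; y = λ·(27 - 56) - 49 ≡ 16. → (56, 16)

(56, 16)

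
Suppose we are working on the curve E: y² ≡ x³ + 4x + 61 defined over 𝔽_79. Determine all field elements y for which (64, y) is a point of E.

x³ + 4x + 61 = 262461 ≡ 23 (mod 79).
Square roots of 23 mod 79: 24 and 55 (since 24² = 576 ≡ 23).

24, 55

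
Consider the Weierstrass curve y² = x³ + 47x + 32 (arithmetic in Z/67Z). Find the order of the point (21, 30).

8

2P: tangent at (21, 30): λ = (3·21² + 47)/(2·30) ≡ 30/60. 60⁻¹ ≡ 19 (mod 67) since 60·19 = 1140 ≡ 1, so λ ≡ 30·19 ≡ 34.
  x = λ² - 21 - 21 = 1156 - 42 ≡ 42; y = λ·(21 - 42) - 30 ≡ 60. → (42, 60)
3P: (42, 60) + (21, 30). λ = (30 - 60)/(21 - 42) ≡ 37/46 mod 67. 46⁻¹ ≡ 51 (mod 67) since 46·51 = 2346 ≡ 1, so λ ≡ 11.
  x = λ² - 42 - 21 = 121 - 63 ≡ 58; y = λ·(42 - 58) - 60 ≡ 32. → (58, 32)
4P: (58, 32) + (21, 30). λ = (30 - 32)/(21 - 58) ≡ 65/30 mod 67. 30⁻¹ ≡ 38 (mod 67) since 30·38 = 1140 ≡ 1, so λ ≡ 58.
  x = λ² - 58 - 21 = 3364 - 79 ≡ 2; y = λ·(58 - 2) - 32 ≡ 0. → (2, 0)
5P: (2, 0) + (21, 30). λ = (30 - 0)/(21 - 2) ≡ 30/19 mod 67. 19⁻¹ ≡ 60 (mod 67), so λ ≡ 58.
  x = λ² - 2 - 21 = 3364 - 23 ≡ 58; y = λ·(2 - 58) - 0 ≡ 35. → (58, 35)
6P: (58, 35) + (21, 30). λ = (30 - 35)/(21 - 58) ≡ 62/30 mod 67. 30⁻¹ ≡ 38 (mod 67), so λ ≡ 11.
  x = λ² - 58 - 21 = 121 - 79 ≡ 42; y = λ·(58 - 42) - 35 ≡ 7. → (42, 7)
7P: (42, 7) + (21, 30). λ = (30 - 7)/(21 - 42) ≡ 23/46 mod 67. 46⁻¹ ≡ 51 (mod 67), so λ ≡ 34.
  x = λ² - 42 - 21 = 1156 - 63 ≡ 21; y = λ·(42 - 21) - 7 ≡ 37. → (21, 37)
8P: (21, 37) + (21, 30): same x and y₁ ≡ -y₂, so the sum is O.
8P = O, so the order is 8.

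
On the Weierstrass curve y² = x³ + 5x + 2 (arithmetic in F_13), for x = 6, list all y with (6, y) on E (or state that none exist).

1, 12

x³ + 5x + 2 = 248 ≡ 1 (mod 13).
Square roots of 1 mod 13: 1 and 12 (since 1² = 1 ≡ 1).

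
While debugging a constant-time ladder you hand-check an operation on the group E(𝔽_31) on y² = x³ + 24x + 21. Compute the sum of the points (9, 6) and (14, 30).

(9, 6) + (14, 30). λ = (30 - 6)/(14 - 9) ≡ 24/5 mod 31. 5⁻¹ ≡ 25 (mod 31) since 5·25 = 125 ≡ 1, so λ ≡ 11.
  x = λ² - 9 - 14 = 121 - 23 ≡ 5; y = λ·(9 - 5) - 6 ≡ 7. → (5, 7)

(5, 7)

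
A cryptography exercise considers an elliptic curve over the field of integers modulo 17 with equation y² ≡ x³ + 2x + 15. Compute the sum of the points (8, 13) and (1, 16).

(12, 13)

(8, 13) + (1, 16). λ = (16 - 13)/(1 - 8) ≡ 3/10 mod 17. 10⁻¹ ≡ 12 (mod 17), so λ ≡ 2.
  x = λ² - 8 - 1 = 4 - 9 ≡ 12; y = λ·(8 - 12) - 13 ≡ 13. → (12, 13)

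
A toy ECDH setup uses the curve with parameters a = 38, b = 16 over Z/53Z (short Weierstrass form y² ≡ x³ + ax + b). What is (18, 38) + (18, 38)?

tangent at (18, 38): λ = (3·18² + 38)/(2·38) ≡ 3/23. 23⁻¹ ≡ 30 (mod 53), so λ ≡ 3·30 ≡ 37.
  x = λ² - 18 - 18 = 1369 - 36 ≡ 8; y = λ·(18 - 8) - 38 ≡ 14. → (8, 14)

(8, 14)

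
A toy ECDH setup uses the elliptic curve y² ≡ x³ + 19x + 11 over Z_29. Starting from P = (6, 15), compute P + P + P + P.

Repeated addition: build up to 4P.
2P: tangent at (6, 15): λ = (3·6² + 19)/(2·15) ≡ 11/1. 1⁻¹ ≡ 1 (mod 29), so λ ≡ 11·1 ≡ 11.
  x = λ² - 6 - 6 = 121 - 12 ≡ 22; y = λ·(6 - 22) - 15 ≡ 12. → (22, 12)
3P: (22, 12) + (6, 15). λ = (15 - 12)/(6 - 22) ≡ 3/13 mod 29. 13⁻¹ ≡ 9 (mod 29), so λ ≡ 27.
  x = λ² - 22 - 6 = 729 - 28 ≡ 5; y = λ·(22 - 5) - 12 ≡ 12. → (5, 12)
4P: (5, 12) + (6, 15). λ = (15 - 12)/(6 - 5) ≡ 3/1 mod 29. 1⁻¹ ≡ 1 (mod 29) since 1·1 = 1 ≡ 1, so λ ≡ 3.
  x = λ² - 5 - 6 = 9 - 11 ≡ 27; y = λ·(5 - 27) - 12 ≡ 9. → (27, 9)

(27, 9)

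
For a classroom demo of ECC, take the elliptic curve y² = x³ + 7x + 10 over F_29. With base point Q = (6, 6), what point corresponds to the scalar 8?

Double-and-add on 8 = (1000)₂. Start with Q = (6, 6) for the leading 1-bit.
double: tangent at (6, 6): λ = (3·6² + 7)/(2·6) ≡ 28/12. 12⁻¹ ≡ 17 (mod 29) since 12·17 = 204 ≡ 1, so λ ≡ 28·17 ≡ 12.
  x = λ² - 6 - 6 = 144 - 12 ≡ 16; y = λ·(6 - 16) - 6 ≡ 19. → (16, 19)
double: tangent at (16, 19): λ = (3·16² + 7)/(2·19) ≡ 21/9. 9⁻¹ ≡ 13 (mod 29), so λ ≡ 21·13 ≡ 12.
  x = λ² - 16 - 16 = 144 - 32 ≡ 25; y = λ·(16 - 25) - 19 ≡ 18. → (25, 18)
double: tangent at (25, 18): λ = (3·25² + 7)/(2·18) ≡ 26/7. 7⁻¹ ≡ 25 (mod 29), so λ ≡ 26·25 ≡ 12.
  x = λ² - 25 - 25 = 144 - 50 ≡ 7; y = λ·(25 - 7) - 18 ≡ 24. → (7, 24)

(7, 24)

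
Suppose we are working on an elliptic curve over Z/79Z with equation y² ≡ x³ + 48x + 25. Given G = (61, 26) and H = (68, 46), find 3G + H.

First 3G:
Repeated addition: build up to 3G.
2G: tangent at (61, 26): λ = (3·61² + 48)/(2·26) ≡ 72/52. 52⁻¹ ≡ 38 (mod 79), so λ ≡ 72·38 ≡ 50.
  x = λ² - 61 - 61 = 2500 - 122 ≡ 8; y = λ·(61 - 8) - 26 ≡ 17. → (8, 17)
3G: (8, 17) + (61, 26). λ = (26 - 17)/(61 - 8) ≡ 9/53 mod 79. 53⁻¹ ≡ 3 (mod 79) since 53·3 = 159 ≡ 1, so λ ≡ 27.
  x = λ² - 8 - 61 = 729 - 69 ≡ 28; y = λ·(8 - 28) - 17 ≡ 75. → (28, 75)
3G = (28, 75).
Finally 3G + H:
(28, 75) + (68, 46). λ = (46 - 75)/(68 - 28) ≡ 50/40 mod 79. 40⁻¹ ≡ 2 (mod 79) since 40·2 = 80 ≡ 1, so λ ≡ 21.
  x = λ² - 28 - 68 = 441 - 96 ≡ 29; y = λ·(28 - 29) - 75 ≡ 62. → (29, 62)

(29, 62)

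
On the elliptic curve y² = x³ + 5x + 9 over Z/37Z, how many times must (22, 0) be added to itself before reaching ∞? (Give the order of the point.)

2P: (22, 0) + (22, 0): same x and y₁ ≡ -y₂, so the sum is ∞.
2P = ∞, so the order is 2.

2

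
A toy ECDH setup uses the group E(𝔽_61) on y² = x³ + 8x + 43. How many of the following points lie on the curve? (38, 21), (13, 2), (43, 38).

1

(38, 21): 21² ≡ 14, rhs ≡ 14 → on.
(13, 2): 2² ≡ 4, rhs ≡ 26 → off.
(43, 38): 38² ≡ 41, rhs ≡ 45 → off.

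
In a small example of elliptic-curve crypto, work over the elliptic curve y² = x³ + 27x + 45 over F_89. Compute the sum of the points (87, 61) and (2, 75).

(87, 61) + (2, 75). λ = (75 - 61)/(2 - 87) ≡ 14/4 mod 89. 4⁻¹ ≡ 67 (mod 89) since 4·67 = 268 ≡ 1, so λ ≡ 48.
  x = λ² - 87 - 2 = 2304 - 89 ≡ 79; y = λ·(87 - 79) - 61 ≡ 56. → (79, 56)

(79, 56)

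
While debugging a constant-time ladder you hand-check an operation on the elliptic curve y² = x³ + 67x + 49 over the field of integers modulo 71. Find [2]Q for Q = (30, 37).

tangent at (30, 37): λ = (3·30² + 67)/(2·37) ≡ 69/3. 3⁻¹ ≡ 24 (mod 71), so λ ≡ 69·24 ≡ 23.
  x = λ² - 30 - 30 = 529 - 60 ≡ 43; y = λ·(30 - 43) - 37 ≡ 19. → (43, 19)

(43, 19)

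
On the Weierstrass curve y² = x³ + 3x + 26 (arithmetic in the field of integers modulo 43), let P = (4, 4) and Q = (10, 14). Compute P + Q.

(4, 4) + (10, 14). λ = (14 - 4)/(10 - 4) ≡ 10/6 mod 43. 6⁻¹ ≡ 36 (mod 43), so λ ≡ 16.
  x = λ² - 4 - 10 = 256 - 14 ≡ 27; y = λ·(4 - 27) - 4 ≡ 15. → (27, 15)

(27, 15)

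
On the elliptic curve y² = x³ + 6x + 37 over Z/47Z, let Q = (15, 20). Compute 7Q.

Repeated addition: build up to 7Q.
2Q: tangent at (15, 20): λ = (3·15² + 6)/(2·20) ≡ 23/40. 40⁻¹ ≡ 20 (mod 47), so λ ≡ 23·20 ≡ 37.
  x = λ² - 15 - 15 = 1369 - 30 ≡ 23; y = λ·(15 - 23) - 20 ≡ 13. → (23, 13)
3Q: (23, 13) + (15, 20). λ = (20 - 13)/(15 - 23) ≡ 7/39 mod 47. 39⁻¹ ≡ 41 (mod 47), so λ ≡ 5.
  x = λ² - 23 - 15 = 25 - 38 ≡ 34; y = λ·(23 - 34) - 13 ≡ 26. → (34, 26)
4Q: (34, 26) + (15, 20). λ = (20 - 26)/(15 - 34) ≡ 41/28 mod 47. 28⁻¹ ≡ 42 (mod 47), so λ ≡ 30.
  x = λ² - 34 - 15 = 900 - 49 ≡ 5; y = λ·(34 - 5) - 26 ≡ 45. → (5, 45)
5Q: (5, 45) + (15, 20). λ = (20 - 45)/(15 - 5) ≡ 22/10 mod 47. 10⁻¹ ≡ 33 (mod 47), so λ ≡ 21.
  x = λ² - 5 - 15 = 441 - 20 ≡ 45; y = λ·(5 - 45) - 45 ≡ 8. → (45, 8)
6Q: (45, 8) + (15, 20). λ = (20 - 8)/(15 - 45) ≡ 12/17 mod 47. 17⁻¹ ≡ 36 (mod 47), so λ ≡ 9.
  x = λ² - 45 - 15 = 81 - 60 ≡ 21; y = λ·(45 - 21) - 8 ≡ 20. → (21, 20)
7Q: (21, 20) + (15, 20). λ = (20 - 20)/(15 - 21) ≡ 0/41 mod 47. 41⁻¹ ≡ 39 (mod 47), so λ ≡ 0.
  x = λ² - 21 - 15 = 0 - 36 ≡ 11; y = λ·(21 - 11) - 20 ≡ 27. → (11, 27)

(11, 27)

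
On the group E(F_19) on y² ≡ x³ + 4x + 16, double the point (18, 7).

tangent at (18, 7): λ = (3·18² + 4)/(2·7) ≡ 7/14. 14⁻¹ ≡ 15 (mod 19), so λ ≡ 7·15 ≡ 10.
  x = λ² - 18 - 18 = 100 - 36 ≡ 7; y = λ·(18 - 7) - 7 ≡ 8. → (7, 8)

(7, 8)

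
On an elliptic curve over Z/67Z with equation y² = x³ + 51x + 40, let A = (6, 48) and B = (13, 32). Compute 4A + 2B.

First 4A:
Double-and-add on 4 = (100)₂. Start with A = (6, 48) for the leading 1-bit.
double: tangent at (6, 48): λ = (3·6² + 51)/(2·48) ≡ 25/29. 29⁻¹ ≡ 37 (mod 67), so λ ≡ 25·37 ≡ 54.
  x = λ² - 6 - 6 = 2916 - 12 ≡ 23; y = λ·(6 - 23) - 48 ≡ 39. → (23, 39)
double: tangent at (23, 39): λ = (3·23² + 51)/(2·39) ≡ 30/11. 11⁻¹ ≡ 61 (mod 67), so λ ≡ 30·61 ≡ 21.
  x = λ² - 23 - 23 = 441 - 46 ≡ 60; y = λ·(23 - 60) - 39 ≡ 55. → (60, 55)
4A = (60, 55).
Next 2B:
Repeated addition: build up to 2B.
2B: tangent at (13, 32): λ = (3·13² + 51)/(2·32) ≡ 22/64. 64⁻¹ ≡ 22 (mod 67), so λ ≡ 22·22 ≡ 15.
  x = λ² - 13 - 13 = 225 - 26 ≡ 65; y = λ·(13 - 65) - 32 ≡ 59. → (65, 59)
2B = (65, 59).
Finally 4A + 2B:
(60, 55) + (65, 59). λ = (59 - 55)/(65 - 60) ≡ 4/5 mod 67. 5⁻¹ ≡ 27 (mod 67), so λ ≡ 41.
  x = λ² - 60 - 65 = 1681 - 125 ≡ 15; y = λ·(60 - 15) - 55 ≡ 48. → (15, 48)

(15, 48)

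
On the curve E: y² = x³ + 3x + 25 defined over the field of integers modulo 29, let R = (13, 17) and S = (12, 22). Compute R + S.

(13, 17) + (12, 22). λ = (22 - 17)/(12 - 13) ≡ 5/28 mod 29. 28⁻¹ ≡ 28 (mod 29), so λ ≡ 24.
  x = λ² - 13 - 12 = 576 - 25 ≡ 0; y = λ·(13 - 0) - 17 ≡ 5. → (0, 5)

(0, 5)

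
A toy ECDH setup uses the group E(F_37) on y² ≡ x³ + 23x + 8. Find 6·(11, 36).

(36, 13)

Write P = (11, 36).
Repeated addition: build up to 6P.
2P: tangent at (11, 36): λ = (3·11² + 23)/(2·36) ≡ 16/35. 35⁻¹ ≡ 18 (mod 37), so λ ≡ 16·18 ≡ 29.
  x = λ² - 11 - 11 = 841 - 22 ≡ 5; y = λ·(11 - 5) - 36 ≡ 27. → (5, 27)
3P: (5, 27) + (11, 36). λ = (36 - 27)/(11 - 5) ≡ 9/6 mod 37. 6⁻¹ ≡ 31 (mod 37), so λ ≡ 20.
  x = λ² - 5 - 11 = 400 - 16 ≡ 14; y = λ·(5 - 14) - 27 ≡ 15. → (14, 15)
4P: (14, 15) + (11, 36). λ = (36 - 15)/(11 - 14) ≡ 21/34 mod 37. 34⁻¹ ≡ 12 (mod 37), so λ ≡ 30.
  x = λ² - 14 - 11 = 900 - 25 ≡ 24; y = λ·(14 - 24) - 15 ≡ 18. → (24, 18)
5P: (24, 18) + (11, 36). λ = (36 - 18)/(11 - 24) ≡ 18/24 mod 37. 24⁻¹ ≡ 17 (mod 37), so λ ≡ 10.
  x = λ² - 24 - 11 = 100 - 35 ≡ 28; y = λ·(24 - 28) - 18 ≡ 16. → (28, 16)
6P: (28, 16) + (11, 36). λ = (36 - 16)/(11 - 28) ≡ 20/20 mod 37. 20⁻¹ ≡ 13 (mod 37), so λ ≡ 1.
  x = λ² - 28 - 11 = 1 - 39 ≡ 36; y = λ·(28 - 36) - 16 ≡ 13. → (36, 13)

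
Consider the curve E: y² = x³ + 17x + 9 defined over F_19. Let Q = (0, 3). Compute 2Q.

(17, 9)

tangent at (0, 3): λ = (3·0² + 17)/(2·3) ≡ 17/6. 6⁻¹ ≡ 16 (mod 19), so λ ≡ 17·16 ≡ 6.
  x = λ² - 0 - 0 = 36 - 0 ≡ 17; y = λ·(0 - 17) - 3 ≡ 9. → (17, 9)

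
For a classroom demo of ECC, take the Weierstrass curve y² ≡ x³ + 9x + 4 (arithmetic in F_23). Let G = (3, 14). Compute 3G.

Repeated addition: build up to 3G.
2G: tangent at (3, 14): λ = (3·3² + 9)/(2·14) ≡ 13/5. 5⁻¹ ≡ 14 (mod 23) since 5·14 = 70 ≡ 1, so λ ≡ 13·14 ≡ 21.
  x = λ² - 3 - 3 = 441 - 6 ≡ 21; y = λ·(3 - 21) - 14 ≡ 22. → (21, 22)
3G: (21, 22) + (3, 14). λ = (14 - 22)/(3 - 21) ≡ 15/5 mod 23. 5⁻¹ ≡ 14 (mod 23) since 5·14 = 70 ≡ 1, so λ ≡ 3.
  x = λ² - 21 - 3 = 9 - 24 ≡ 8; y = λ·(21 - 8) - 22 ≡ 17. → (8, 17)

(8, 17)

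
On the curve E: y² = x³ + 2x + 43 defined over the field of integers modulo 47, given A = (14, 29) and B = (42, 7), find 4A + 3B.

(14, 29)

First 4A:
Repeated addition: build up to 4A.
2A: tangent at (14, 29): λ = (3·14² + 2)/(2·29) ≡ 26/11. 11⁻¹ ≡ 30 (mod 47), so λ ≡ 26·30 ≡ 28.
  x = λ² - 14 - 14 = 784 - 28 ≡ 4; y = λ·(14 - 4) - 29 ≡ 16. → (4, 16)
3A: (4, 16) + (14, 29). λ = (29 - 16)/(14 - 4) ≡ 13/10 mod 47. 10⁻¹ ≡ 33 (mod 47) since 10·33 = 330 ≡ 1, so λ ≡ 6.
  x = λ² - 4 - 14 = 36 - 18 ≡ 18; y = λ·(4 - 18) - 16 ≡ 41. → (18, 41)
4A: (18, 41) + (14, 29). λ = (29 - 41)/(14 - 18) ≡ 35/43 mod 47. 43⁻¹ ≡ 35 (mod 47), so λ ≡ 3.
  x = λ² - 18 - 14 = 9 - 32 ≡ 24; y = λ·(18 - 24) - 41 ≡ 35. → (24, 35)
4A = (24, 35).
Next 3B:
Repeated addition: build up to 3B.
2B: tangent at (42, 7): λ = (3·42² + 2)/(2·7) ≡ 30/14. 14⁻¹ ≡ 37 (mod 47) since 14·37 = 518 ≡ 1, so λ ≡ 30·37 ≡ 29.
  x = λ² - 42 - 42 = 841 - 84 ≡ 5; y = λ·(42 - 5) - 7 ≡ 32. → (5, 32)
3B: (5, 32) + (42, 7). λ = (7 - 32)/(42 - 5) ≡ 22/37 mod 47. 37⁻¹ ≡ 14 (mod 47) since 37·14 = 518 ≡ 1, so λ ≡ 26.
  x = λ² - 5 - 42 = 676 - 47 ≡ 18; y = λ·(5 - 18) - 32 ≡ 6. → (18, 6)
3B = (18, 6).
Finally 4A + 3B:
(24, 35) + (18, 6). λ = (6 - 35)/(18 - 24) ≡ 18/41 mod 47. 41⁻¹ ≡ 39 (mod 47), so λ ≡ 44.
  x = λ² - 24 - 18 = 1936 - 42 ≡ 14; y = λ·(24 - 14) - 35 ≡ 29. → (14, 29)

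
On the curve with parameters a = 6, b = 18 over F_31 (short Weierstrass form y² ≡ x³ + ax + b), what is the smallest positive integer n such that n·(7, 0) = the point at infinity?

2P: (7, 0) + (7, 0): same x and y₁ ≡ -y₂, so the sum is the point at infinity.
2P = the point at infinity, so the order is 2.

2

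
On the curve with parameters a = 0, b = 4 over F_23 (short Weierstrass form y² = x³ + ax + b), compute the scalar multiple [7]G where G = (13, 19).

(3, 13)

Repeated addition: build up to 7G.
2G: tangent at (13, 19): λ = (3·13² + 0)/(2·19) ≡ 1/15. 15⁻¹ ≡ 20 (mod 23), so λ ≡ 1·20 ≡ 20.
  x = λ² - 13 - 13 = 400 - 26 ≡ 6; y = λ·(13 - 6) - 19 ≡ 6. → (6, 6)
3G: (6, 6) + (13, 19). λ = (19 - 6)/(13 - 6) ≡ 13/7 mod 23. 7⁻¹ ≡ 10 (mod 23), so λ ≡ 15.
  x = λ² - 6 - 13 = 225 - 19 ≡ 22; y = λ·(6 - 22) - 6 ≡ 7. → (22, 7)
4G: (22, 7) + (13, 19). λ = (19 - 7)/(13 - 22) ≡ 12/14 mod 23. 14⁻¹ ≡ 5 (mod 23) since 14·5 = 70 ≡ 1, so λ ≡ 14.
  x = λ² - 22 - 13 = 196 - 35 ≡ 0; y = λ·(22 - 0) - 7 ≡ 2. → (0, 2)
5G: (0, 2) + (13, 19). λ = (19 - 2)/(13 - 0) ≡ 17/13 mod 23. 13⁻¹ ≡ 16 (mod 23) since 13·16 = 208 ≡ 1, so λ ≡ 19.
  x = λ² - 0 - 13 = 361 - 13 ≡ 3; y = λ·(0 - 3) - 2 ≡ 10. → (3, 10)
6G: (3, 10) + (13, 19). λ = (19 - 10)/(13 - 3) ≡ 9/10 mod 23. 10⁻¹ ≡ 7 (mod 23), so λ ≡ 17.
  x = λ² - 3 - 13 = 289 - 16 ≡ 20; y = λ·(3 - 20) - 10 ≡ 0. → (20, 0)
7G: (20, 0) + (13, 19). λ = (19 - 0)/(13 - 20) ≡ 19/16 mod 23. 16⁻¹ ≡ 13 (mod 23), so λ ≡ 17.
  x = λ² - 20 - 13 = 289 - 33 ≡ 3; y = λ·(20 - 3) - 0 ≡ 13. → (3, 13)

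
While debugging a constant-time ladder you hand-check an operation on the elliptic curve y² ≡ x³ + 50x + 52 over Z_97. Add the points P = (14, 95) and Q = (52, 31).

(14, 95) + (52, 31). λ = (31 - 95)/(52 - 14) ≡ 33/38 mod 97. 38⁻¹ ≡ 23 (mod 97) since 38·23 = 874 ≡ 1, so λ ≡ 80.
  x = λ² - 14 - 52 = 6400 - 66 ≡ 29; y = λ·(14 - 29) - 95 ≡ 63. → (29, 63)

(29, 63)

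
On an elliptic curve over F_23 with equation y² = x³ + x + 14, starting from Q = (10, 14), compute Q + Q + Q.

Repeated addition: build up to 3Q.
2Q: tangent at (10, 14): λ = (3·10² + 1)/(2·14) ≡ 2/5. 5⁻¹ ≡ 14 (mod 23) since 5·14 = 70 ≡ 1, so λ ≡ 2·14 ≡ 5.
  x = λ² - 10 - 10 = 25 - 20 ≡ 5; y = λ·(10 - 5) - 14 ≡ 11. → (5, 11)
3Q: (5, 11) + (10, 14). λ = (14 - 11)/(10 - 5) ≡ 3/5 mod 23. 5⁻¹ ≡ 14 (mod 23), so λ ≡ 19.
  x = λ² - 5 - 10 = 361 - 15 ≡ 1; y = λ·(5 - 1) - 11 ≡ 19. → (1, 19)

(1, 19)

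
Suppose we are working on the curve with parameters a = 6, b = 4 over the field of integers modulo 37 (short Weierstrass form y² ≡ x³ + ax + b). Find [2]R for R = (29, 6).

tangent at (29, 6): λ = (3·29² + 6)/(2·6) ≡ 13/12. 12⁻¹ ≡ 34 (mod 37) since 12·34 = 408 ≡ 1, so λ ≡ 13·34 ≡ 35.
  x = λ² - 29 - 29 = 1225 - 58 ≡ 20; y = λ·(29 - 20) - 6 ≡ 13. → (20, 13)

(20, 13)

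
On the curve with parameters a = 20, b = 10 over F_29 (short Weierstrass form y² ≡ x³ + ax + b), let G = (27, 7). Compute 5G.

(27, 22)

Repeated addition: build up to 5G.
2G: tangent at (27, 7): λ = (3·27² + 20)/(2·7) ≡ 3/14. 14⁻¹ ≡ 27 (mod 29) since 14·27 = 378 ≡ 1, so λ ≡ 3·27 ≡ 23.
  x = λ² - 27 - 27 = 529 - 54 ≡ 11; y = λ·(27 - 11) - 7 ≡ 13. → (11, 13)
3G: (11, 13) + (27, 7). λ = (7 - 13)/(27 - 11) ≡ 23/16 mod 29. 16⁻¹ ≡ 20 (mod 29) since 16·20 = 320 ≡ 1, so λ ≡ 25.
  x = λ² - 11 - 27 = 625 - 38 ≡ 7; y = λ·(11 - 7) - 13 ≡ 0. → (7, 0)
4G: (7, 0) + (27, 7). λ = (7 - 0)/(27 - 7) ≡ 7/20 mod 29. 20⁻¹ ≡ 16 (mod 29), so λ ≡ 25.
  x = λ² - 7 - 27 = 625 - 34 ≡ 11; y = λ·(7 - 11) - 0 ≡ 16. → (11, 16)
5G: (11, 16) + (27, 7). λ = (7 - 16)/(27 - 11) ≡ 20/16 mod 29. 16⁻¹ ≡ 20 (mod 29), so λ ≡ 23.
  x = λ² - 11 - 27 = 529 - 38 ≡ 27; y = λ·(11 - 27) - 16 ≡ 22. → (27, 22)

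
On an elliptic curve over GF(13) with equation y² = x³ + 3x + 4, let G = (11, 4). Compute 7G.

Repeated addition: build up to 7G.
2G: tangent at (11, 4): λ = (3·11² + 3)/(2·4) ≡ 2/8. 8⁻¹ ≡ 5 (mod 13) since 8·5 = 40 ≡ 1, so λ ≡ 2·5 ≡ 10.
  x = λ² - 11 - 11 = 100 - 22 ≡ 0; y = λ·(11 - 0) - 4 ≡ 2. → (0, 2)
3G: (0, 2) + (11, 4). λ = (4 - 2)/(11 - 0) ≡ 2/11 mod 13. 11⁻¹ ≡ 6 (mod 13), so λ ≡ 12.
  x = λ² - 0 - 11 = 144 - 11 ≡ 3; y = λ·(0 - 3) - 2 ≡ 1. → (3, 1)
4G: (3, 1) + (11, 4). λ = (4 - 1)/(11 - 3) ≡ 3/8 mod 13. 8⁻¹ ≡ 5 (mod 13) since 8·5 = 40 ≡ 1, so λ ≡ 2.
  x = λ² - 3 - 11 = 4 - 14 ≡ 3; y = λ·(3 - 3) - 1 ≡ 12. → (3, 12)
5G: (3, 12) + (11, 4). λ = (4 - 12)/(11 - 3) ≡ 5/8 mod 13. 8⁻¹ ≡ 5 (mod 13), so λ ≡ 12.
  x = λ² - 3 - 11 = 144 - 14 ≡ 0; y = λ·(3 - 0) - 12 ≡ 11. → (0, 11)
6G: (0, 11) + (11, 4). λ = (4 - 11)/(11 - 0) ≡ 6/11 mod 13. 11⁻¹ ≡ 6 (mod 13) since 11·6 = 66 ≡ 1, so λ ≡ 10.
  x = λ² - 0 - 11 = 100 - 11 ≡ 11; y = λ·(0 - 11) - 11 ≡ 9. → (11, 9)
7G: (11, 9) + (11, 4): same x and y₁ ≡ -y₂, so the sum is the point at infinity.

O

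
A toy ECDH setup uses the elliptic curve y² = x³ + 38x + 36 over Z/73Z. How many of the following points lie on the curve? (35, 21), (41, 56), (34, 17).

2

(35, 21): 21² ≡ 3, rhs ≡ 3 → on.
(41, 56): 56² ≡ 70, rhs ≡ 70 → on.
(34, 17): 17² ≡ 70, rhs ≡ 44 → off.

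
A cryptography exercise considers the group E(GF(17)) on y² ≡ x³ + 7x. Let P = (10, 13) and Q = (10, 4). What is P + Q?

O

The two points share x = 10 and their y-coordinates satisfy 13 + 4 ≡ 0 (mod 17), so they are inverses. Their sum is ∞.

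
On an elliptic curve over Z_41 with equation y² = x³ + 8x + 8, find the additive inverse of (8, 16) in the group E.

(8, 25)

-(8, 16) = (8, -16 mod 41) = (8, 25).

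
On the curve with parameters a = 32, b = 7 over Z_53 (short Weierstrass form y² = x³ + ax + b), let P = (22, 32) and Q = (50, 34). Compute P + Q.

(22, 32) + (50, 34). λ = (34 - 32)/(50 - 22) ≡ 2/28 mod 53. 28⁻¹ ≡ 36 (mod 53), so λ ≡ 19.
  x = λ² - 22 - 50 = 361 - 72 ≡ 24; y = λ·(22 - 24) - 32 ≡ 36. → (24, 36)

(24, 36)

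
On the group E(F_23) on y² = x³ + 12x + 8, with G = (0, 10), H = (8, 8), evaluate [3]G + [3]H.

(0, 13)

First 3G:
Repeated addition: build up to 3G.
2G: tangent at (0, 10): λ = (3·0² + 12)/(2·10) ≡ 12/20. 20⁻¹ ≡ 15 (mod 23) since 20·15 = 300 ≡ 1, so λ ≡ 12·15 ≡ 19.
  x = λ² - 0 - 0 = 361 - 0 ≡ 16; y = λ·(0 - 16) - 10 ≡ 8. → (16, 8)
3G: (16, 8) + (0, 10). λ = (10 - 8)/(0 - 16) ≡ 2/7 mod 23. 7⁻¹ ≡ 10 (mod 23) since 7·10 = 70 ≡ 1, so λ ≡ 20.
  x = λ² - 16 - 0 = 400 - 16 ≡ 16; y = λ·(16 - 16) - 8 ≡ 15. → (16, 15)
3G = (16, 15).
Next 3H:
Repeated addition: build up to 3H.
2H: tangent at (8, 8): λ = (3·8² + 12)/(2·8) ≡ 20/16. 16⁻¹ ≡ 13 (mod 23) since 16·13 = 208 ≡ 1, so λ ≡ 20·13 ≡ 7.
  x = λ² - 8 - 8 = 49 - 16 ≡ 10; y = λ·(8 - 10) - 8 ≡ 1. → (10, 1)
3H: (10, 1) + (8, 8). λ = (8 - 1)/(8 - 10) ≡ 7/21 mod 23. 21⁻¹ ≡ 11 (mod 23), so λ ≡ 8.
  x = λ² - 10 - 8 = 64 - 18 ≡ 0; y = λ·(10 - 0) - 1 ≡ 10. → (0, 10)
3H = (0, 10).
Finally 3G + 3H:
(16, 15) + (0, 10). λ = (10 - 15)/(0 - 16) ≡ 18/7 mod 23. 7⁻¹ ≡ 10 (mod 23), so λ ≡ 19.
  x = λ² - 16 - 0 = 361 - 16 ≡ 0; y = λ·(16 - 0) - 15 ≡ 13. → (0, 13)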